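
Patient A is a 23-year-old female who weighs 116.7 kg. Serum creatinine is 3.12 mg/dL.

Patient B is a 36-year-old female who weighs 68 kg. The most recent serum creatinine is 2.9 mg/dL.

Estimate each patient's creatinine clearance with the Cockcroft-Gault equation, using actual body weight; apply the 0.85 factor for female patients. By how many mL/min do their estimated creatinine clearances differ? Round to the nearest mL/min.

Patient A: CrCl = (140 − 23) × 116.7 / (72 × 3.12) × 0.85 = 13653.9 / 224.64 × 0.85 ≈ 51.7 mL/min
Patient B: CrCl = (140 − 36) × 68 / (72 × 2.9) × 0.85 = 7072.0 / 208.80 × 0.85 ≈ 28.8 mL/min
|51.7 − 28.8| = 22.9 mL/min

23 mL/min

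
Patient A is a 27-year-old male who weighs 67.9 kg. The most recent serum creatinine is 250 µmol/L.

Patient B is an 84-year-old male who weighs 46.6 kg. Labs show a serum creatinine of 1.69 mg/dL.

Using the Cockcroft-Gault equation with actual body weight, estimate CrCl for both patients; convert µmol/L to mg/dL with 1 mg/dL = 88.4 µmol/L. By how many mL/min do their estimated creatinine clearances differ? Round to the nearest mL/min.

Patient A: SCr = 250 / 88.4 = 2.828 mg/dL
Patient A: CrCl = (140 − 27) × 67.9 / (72 × 2.828) = 7672.7 / 203.62 ≈ 37.7 mL/min
Patient B: CrCl = (140 − 84) × 46.6 / (72 × 1.69) = 2609.6 / 121.68 ≈ 21.4 mL/min
|37.7 − 21.4| = 16.3 mL/min

16 mL/min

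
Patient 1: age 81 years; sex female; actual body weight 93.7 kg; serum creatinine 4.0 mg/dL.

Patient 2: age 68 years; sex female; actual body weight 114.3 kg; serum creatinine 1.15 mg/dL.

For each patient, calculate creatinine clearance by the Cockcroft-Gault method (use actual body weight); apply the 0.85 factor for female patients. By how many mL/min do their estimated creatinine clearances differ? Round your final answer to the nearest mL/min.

68 mL/min

Patient 1: CrCl = (140 − 81) × 93.7 / (72 × 4) × 0.85 = 5528.3 / 288.00 × 0.85 ≈ 16.3 mL/min
Patient 2: CrCl = (140 − 68) × 114.3 / (72 × 1.15) × 0.85 = 8229.6 / 82.80 × 0.85 ≈ 84.5 mL/min
|16.3 − 84.5| = 68.2 mL/min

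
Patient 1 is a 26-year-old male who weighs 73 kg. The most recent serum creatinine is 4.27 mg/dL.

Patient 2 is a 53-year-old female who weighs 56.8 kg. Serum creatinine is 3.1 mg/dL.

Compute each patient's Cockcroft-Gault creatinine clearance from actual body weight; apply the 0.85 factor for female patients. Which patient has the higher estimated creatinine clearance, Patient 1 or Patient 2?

Patient 1: CrCl = (140 − 26) × 73 / (72 × 4.27) = 8322.0 / 307.44 ≈ 27.1 mL/min
Patient 2: CrCl = (140 − 53) × 56.8 / (72 × 3.1) × 0.85 = 4941.6 / 223.20 × 0.85 ≈ 18.8 mL/min
27.1 vs 18.8 mL/min → Patient 1 is higher.

Patient 1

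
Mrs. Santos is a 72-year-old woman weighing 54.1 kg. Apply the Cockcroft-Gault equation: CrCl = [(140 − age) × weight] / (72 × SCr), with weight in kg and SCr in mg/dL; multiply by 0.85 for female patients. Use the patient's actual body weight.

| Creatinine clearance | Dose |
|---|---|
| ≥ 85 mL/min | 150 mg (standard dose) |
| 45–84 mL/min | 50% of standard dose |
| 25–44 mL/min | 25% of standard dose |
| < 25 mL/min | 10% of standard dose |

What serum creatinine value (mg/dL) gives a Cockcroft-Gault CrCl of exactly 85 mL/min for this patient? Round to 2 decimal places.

0.51 mg/dL

Standard dose requires CrCl ≥ 85 mL/min.
Set (140 − 72) × 54.1 × 0.85 / (72 × SCr) = 85
SCr = (140 − 72) × 54.1 × 0.85 / (72 × 85) = 0.511 mg/dL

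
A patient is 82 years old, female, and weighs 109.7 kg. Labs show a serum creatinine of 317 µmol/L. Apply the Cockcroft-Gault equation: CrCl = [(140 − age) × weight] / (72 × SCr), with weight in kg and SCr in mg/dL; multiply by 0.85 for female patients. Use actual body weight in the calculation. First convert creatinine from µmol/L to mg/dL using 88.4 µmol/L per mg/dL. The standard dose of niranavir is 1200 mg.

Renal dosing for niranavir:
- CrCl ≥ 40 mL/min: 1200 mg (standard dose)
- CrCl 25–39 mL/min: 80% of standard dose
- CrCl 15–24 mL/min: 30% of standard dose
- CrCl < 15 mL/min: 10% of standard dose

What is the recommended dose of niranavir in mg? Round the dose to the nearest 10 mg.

SCr = 317 / 88.4 = 3.586 mg/dL
CrCl = (140 − 82) × 109.7 / (72 × 3.586) × 0.85 = 6362.6 / 258.19 × 0.85 ≈ 20.9 mL/min
CrCl ≈ 21 mL/min → bracket 15–24 mL/min.
30% of 1200 mg = 360 mg

360 mg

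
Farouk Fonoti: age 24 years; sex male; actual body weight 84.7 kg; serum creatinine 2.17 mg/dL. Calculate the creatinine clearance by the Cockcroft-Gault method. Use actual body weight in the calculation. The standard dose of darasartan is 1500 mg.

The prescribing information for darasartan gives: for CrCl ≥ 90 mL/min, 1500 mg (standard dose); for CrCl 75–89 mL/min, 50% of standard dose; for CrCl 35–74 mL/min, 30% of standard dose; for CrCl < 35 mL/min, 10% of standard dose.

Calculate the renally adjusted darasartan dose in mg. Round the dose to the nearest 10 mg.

CrCl = (140 − 24) × 84.7 / (72 × 2.17) = 9825.2 / 156.24 ≈ 62.9 mL/min
CrCl ≈ 63 mL/min → bracket 35–74 mL/min.
30% of 1500 mg = 450 mg

450 mg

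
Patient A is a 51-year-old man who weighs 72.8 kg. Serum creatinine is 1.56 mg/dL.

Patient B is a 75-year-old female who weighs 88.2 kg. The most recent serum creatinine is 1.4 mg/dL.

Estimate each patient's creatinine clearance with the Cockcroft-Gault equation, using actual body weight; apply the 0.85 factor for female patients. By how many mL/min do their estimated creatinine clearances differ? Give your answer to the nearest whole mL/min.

Patient A: CrCl = (140 − 51) × 72.8 / (72 × 1.56) = 6479.2 / 112.32 ≈ 57.7 mL/min
Patient B: CrCl = (140 − 75) × 88.2 / (72 × 1.4) × 0.85 = 5733.0 / 100.80 × 0.85 ≈ 48.3 mL/min
|57.7 − 48.3| = 9.4 mL/min

9 mL/min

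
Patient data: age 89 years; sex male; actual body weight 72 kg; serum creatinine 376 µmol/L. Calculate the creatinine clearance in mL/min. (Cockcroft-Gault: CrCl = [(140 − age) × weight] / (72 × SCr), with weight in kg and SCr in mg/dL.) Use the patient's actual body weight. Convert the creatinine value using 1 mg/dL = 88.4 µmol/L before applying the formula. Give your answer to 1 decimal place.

SCr = 376 / 88.4 = 4.253 mg/dL
CrCl = (140 − 89) × 72 / (72 × 4.253) = 3672.0 / 306.22 ≈ 12.0 mL/min

12.0 mL/min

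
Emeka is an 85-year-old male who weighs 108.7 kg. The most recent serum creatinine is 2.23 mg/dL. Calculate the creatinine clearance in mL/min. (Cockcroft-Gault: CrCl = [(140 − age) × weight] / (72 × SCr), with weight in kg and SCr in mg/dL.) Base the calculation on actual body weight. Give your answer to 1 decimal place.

CrCl = (140 − 85) × 108.7 / (72 × 2.23) = 5978.5 / 160.56 ≈ 37.2 mL/min

37.2 mL/min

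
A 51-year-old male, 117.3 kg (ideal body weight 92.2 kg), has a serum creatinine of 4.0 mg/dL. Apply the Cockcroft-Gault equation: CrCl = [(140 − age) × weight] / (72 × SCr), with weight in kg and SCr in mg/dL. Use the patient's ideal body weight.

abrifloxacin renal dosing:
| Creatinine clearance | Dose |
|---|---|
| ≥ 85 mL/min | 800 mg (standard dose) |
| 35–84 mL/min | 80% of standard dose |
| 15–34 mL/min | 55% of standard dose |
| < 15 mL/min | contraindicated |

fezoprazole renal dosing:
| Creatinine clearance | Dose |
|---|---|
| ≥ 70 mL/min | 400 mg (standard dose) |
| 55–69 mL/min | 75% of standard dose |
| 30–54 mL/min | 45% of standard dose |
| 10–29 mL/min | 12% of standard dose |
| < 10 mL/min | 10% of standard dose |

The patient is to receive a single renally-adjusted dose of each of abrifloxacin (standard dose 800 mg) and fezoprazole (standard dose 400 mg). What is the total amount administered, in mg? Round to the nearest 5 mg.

CrCl = (140 − 51) × 92.2 / (72 × 4) = 8205.8 / 288.00 ≈ 28.5 mL/min
CrCl ≈ 28 mL/min.
abrifloxacin: 15–34 mL/min → 55% of 800 mg = 440 mg.
fezoprazole: 10–29 mL/min → 12% of 400 mg = 48 mg.
Total = 440 + 48 = 488 mg.

490 mg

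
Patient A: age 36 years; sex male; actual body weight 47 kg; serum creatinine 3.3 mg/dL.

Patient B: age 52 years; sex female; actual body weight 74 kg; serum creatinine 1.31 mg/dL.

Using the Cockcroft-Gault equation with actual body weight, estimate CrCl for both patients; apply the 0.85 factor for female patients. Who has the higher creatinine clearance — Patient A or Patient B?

Patient A: CrCl = (140 − 36) × 47 / (72 × 3.3) = 4888.0 / 237.60 ≈ 20.6 mL/min
Patient B: CrCl = (140 − 52) × 74 / (72 × 1.31) × 0.85 = 6512.0 / 94.32 × 0.85 ≈ 58.7 mL/min
20.6 vs 58.7 mL/min → Patient B is higher.

Patient B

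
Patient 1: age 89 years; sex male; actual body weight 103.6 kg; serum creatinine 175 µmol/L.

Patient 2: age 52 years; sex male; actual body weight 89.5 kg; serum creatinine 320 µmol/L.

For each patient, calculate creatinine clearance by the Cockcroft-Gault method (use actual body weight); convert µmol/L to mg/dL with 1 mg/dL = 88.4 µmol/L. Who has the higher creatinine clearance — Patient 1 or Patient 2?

Patient 1: SCr = 175 / 88.4 = 1.98 mg/dL
Patient 1: CrCl = (140 − 89) × 103.6 / (72 × 1.98) = 5283.6 / 142.56 ≈ 37.1 mL/min
Patient 2: SCr = 320 / 88.4 = 3.62 mg/dL
Patient 2: CrCl = (140 − 52) × 89.5 / (72 × 3.62) = 7876.0 / 260.64 ≈ 30.2 mL/min
37.1 vs 30.2 mL/min → Patient 1 is higher.

Patient 1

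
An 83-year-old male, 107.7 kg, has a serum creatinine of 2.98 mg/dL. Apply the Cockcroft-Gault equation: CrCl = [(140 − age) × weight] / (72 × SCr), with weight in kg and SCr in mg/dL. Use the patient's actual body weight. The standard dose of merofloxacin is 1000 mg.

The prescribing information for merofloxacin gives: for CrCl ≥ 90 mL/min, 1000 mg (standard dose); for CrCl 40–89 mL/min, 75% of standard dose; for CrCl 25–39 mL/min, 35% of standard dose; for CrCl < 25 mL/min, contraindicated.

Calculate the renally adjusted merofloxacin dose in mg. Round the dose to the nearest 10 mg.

CrCl = (140 − 83) × 107.7 / (72 × 2.98) = 6138.9 / 214.56 ≈ 28.6 mL/min
CrCl ≈ 29 mL/min → bracket 25–39 mL/min.
35% of 1000 mg = 350 mg

350 mg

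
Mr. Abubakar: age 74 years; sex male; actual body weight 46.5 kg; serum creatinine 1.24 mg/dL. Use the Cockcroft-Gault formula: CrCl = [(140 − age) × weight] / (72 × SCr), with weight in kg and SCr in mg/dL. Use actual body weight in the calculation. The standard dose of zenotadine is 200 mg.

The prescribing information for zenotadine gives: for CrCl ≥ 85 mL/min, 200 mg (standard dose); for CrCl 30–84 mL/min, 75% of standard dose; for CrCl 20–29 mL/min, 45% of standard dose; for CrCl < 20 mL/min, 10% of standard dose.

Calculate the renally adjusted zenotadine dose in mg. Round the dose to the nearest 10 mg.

150 mg

CrCl = (140 − 74) × 46.5 / (72 × 1.24) = 3069.0 / 89.28 ≈ 34.4 mL/min
CrCl ≈ 34 mL/min → bracket 30–84 mL/min.
75% of 200 mg = 150 mg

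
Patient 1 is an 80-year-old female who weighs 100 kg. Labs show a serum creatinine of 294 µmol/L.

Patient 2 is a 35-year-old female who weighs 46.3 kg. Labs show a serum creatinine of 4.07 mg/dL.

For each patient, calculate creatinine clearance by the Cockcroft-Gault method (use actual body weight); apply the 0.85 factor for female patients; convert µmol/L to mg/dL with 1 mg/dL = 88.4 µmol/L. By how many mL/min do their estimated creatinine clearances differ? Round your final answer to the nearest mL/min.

7 mL/min

Patient 1: SCr = 294 / 88.4 = 3.326 mg/dL
Patient 1: CrCl = (140 − 80) × 100 / (72 × 3.326) × 0.85 = 6000.0 / 239.47 × 0.85 ≈ 21.3 mL/min
Patient 2: CrCl = (140 − 35) × 46.3 / (72 × 4.07) × 0.85 = 4861.5 / 293.04 × 0.85 ≈ 14.1 mL/min
|21.3 − 14.1| = 7.2 mL/min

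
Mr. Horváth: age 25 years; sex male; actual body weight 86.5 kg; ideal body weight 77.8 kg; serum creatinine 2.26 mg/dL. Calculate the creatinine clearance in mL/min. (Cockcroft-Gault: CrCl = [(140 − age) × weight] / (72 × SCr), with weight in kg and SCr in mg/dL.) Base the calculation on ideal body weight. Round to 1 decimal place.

55.0 mL/min

CrCl = (140 − 25) × 77.8 / (72 × 2.26) = 8947.0 / 162.72 ≈ 55.0 mL/min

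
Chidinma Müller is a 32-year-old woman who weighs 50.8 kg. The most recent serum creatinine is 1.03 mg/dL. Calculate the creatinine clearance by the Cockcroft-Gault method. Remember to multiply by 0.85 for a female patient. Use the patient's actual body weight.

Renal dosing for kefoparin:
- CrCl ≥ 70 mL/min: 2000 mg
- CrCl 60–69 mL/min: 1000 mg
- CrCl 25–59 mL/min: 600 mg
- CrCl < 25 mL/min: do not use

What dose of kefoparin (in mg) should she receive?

1000 mg

CrCl = (140 − 32) × 50.8 / (72 × 1.03) × 0.85 = 5486.4 / 74.16 × 0.85 ≈ 62.9 mL/min
CrCl ≈ 63 mL/min → bracket 60–69 mL/min.
Dose for this bracket: 1000 mg.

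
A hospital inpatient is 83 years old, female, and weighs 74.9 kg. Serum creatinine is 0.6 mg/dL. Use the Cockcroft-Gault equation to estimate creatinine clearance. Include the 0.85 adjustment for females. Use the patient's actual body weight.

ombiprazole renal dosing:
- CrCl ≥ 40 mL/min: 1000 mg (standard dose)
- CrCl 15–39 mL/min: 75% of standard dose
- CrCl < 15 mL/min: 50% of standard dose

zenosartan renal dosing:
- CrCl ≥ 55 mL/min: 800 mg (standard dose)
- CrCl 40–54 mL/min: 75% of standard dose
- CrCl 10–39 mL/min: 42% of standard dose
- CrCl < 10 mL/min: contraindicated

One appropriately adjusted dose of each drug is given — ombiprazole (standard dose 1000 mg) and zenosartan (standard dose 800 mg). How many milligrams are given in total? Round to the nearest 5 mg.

CrCl = (140 − 83) × 74.9 / (72 × 0.6) × 0.85 = 4269.3 / 43.20 × 0.85 ≈ 84.0 mL/min
CrCl ≈ 84 mL/min.
ombiprazole: ≥ 40 mL/min → 100% of 1000 mg = 1000 mg.
zenosartan: ≥ 55 mL/min → 100% of 800 mg = 800 mg.
Total = 1000 + 800 = 1800 mg.

1800 mg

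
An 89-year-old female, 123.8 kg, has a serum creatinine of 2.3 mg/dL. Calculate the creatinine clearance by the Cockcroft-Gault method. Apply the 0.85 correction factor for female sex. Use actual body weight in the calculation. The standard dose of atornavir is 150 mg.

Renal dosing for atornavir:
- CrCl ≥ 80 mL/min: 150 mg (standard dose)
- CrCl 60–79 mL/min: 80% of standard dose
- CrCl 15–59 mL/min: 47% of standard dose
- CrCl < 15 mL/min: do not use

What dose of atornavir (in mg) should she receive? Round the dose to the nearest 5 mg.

CrCl = (140 − 89) × 123.8 / (72 × 2.3) × 0.85 = 6313.8 / 165.60 × 0.85 ≈ 32.4 mL/min
CrCl ≈ 32 mL/min → bracket 15–59 mL/min.
47% of 150 mg = 70.5 mg → 70 mg

70 mg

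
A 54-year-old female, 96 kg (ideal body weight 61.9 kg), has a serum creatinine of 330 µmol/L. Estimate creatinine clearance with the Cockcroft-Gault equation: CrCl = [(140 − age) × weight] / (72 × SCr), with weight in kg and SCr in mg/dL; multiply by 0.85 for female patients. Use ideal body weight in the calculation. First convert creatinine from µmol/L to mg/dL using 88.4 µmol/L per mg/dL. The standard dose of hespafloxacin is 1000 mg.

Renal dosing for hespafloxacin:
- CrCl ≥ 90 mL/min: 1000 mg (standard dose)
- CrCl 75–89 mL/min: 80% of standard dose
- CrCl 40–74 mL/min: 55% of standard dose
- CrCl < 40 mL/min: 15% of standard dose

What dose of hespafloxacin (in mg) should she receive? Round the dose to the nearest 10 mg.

SCr = 330 / 88.4 = 3.733 mg/dL
CrCl = (140 − 54) × 61.9 / (72 × 3.733) × 0.85 = 5323.4 / 268.78 × 0.85 ≈ 16.8 mL/min
CrCl ≈ 17 mL/min → bracket < 40 mL/min.
15% of 1000 mg = 150 mg

150 mg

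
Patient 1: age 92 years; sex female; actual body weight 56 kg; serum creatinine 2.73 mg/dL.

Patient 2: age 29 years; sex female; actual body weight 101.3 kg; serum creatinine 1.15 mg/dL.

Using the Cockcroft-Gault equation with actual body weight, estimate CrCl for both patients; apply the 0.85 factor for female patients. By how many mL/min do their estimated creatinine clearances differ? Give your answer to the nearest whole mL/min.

104 mL/min

Patient 1: CrCl = (140 − 92) × 56 / (72 × 2.73) × 0.85 = 2688.0 / 196.56 × 0.85 ≈ 11.6 mL/min
Patient 2: CrCl = (140 − 29) × 101.3 / (72 × 1.15) × 0.85 = 11244.3 / 82.80 × 0.85 ≈ 115.4 mL/min
|11.6 − 115.4| = 103.8 mL/min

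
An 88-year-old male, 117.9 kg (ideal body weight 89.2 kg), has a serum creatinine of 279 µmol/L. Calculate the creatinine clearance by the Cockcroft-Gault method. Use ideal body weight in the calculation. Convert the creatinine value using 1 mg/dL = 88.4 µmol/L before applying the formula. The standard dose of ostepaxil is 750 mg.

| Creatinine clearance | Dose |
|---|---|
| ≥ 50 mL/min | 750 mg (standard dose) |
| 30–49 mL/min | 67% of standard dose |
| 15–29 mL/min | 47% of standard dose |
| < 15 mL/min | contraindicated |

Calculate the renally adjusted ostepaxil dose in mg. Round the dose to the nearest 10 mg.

SCr = 279 / 88.4 = 3.156 mg/dL
CrCl = (140 − 88) × 89.2 / (72 × 3.156) = 4638.4 / 227.23 ≈ 20.4 mL/min
CrCl ≈ 20 mL/min → bracket 15–29 mL/min.
47% of 750 mg = 352.5 mg → 350 mg

350 mg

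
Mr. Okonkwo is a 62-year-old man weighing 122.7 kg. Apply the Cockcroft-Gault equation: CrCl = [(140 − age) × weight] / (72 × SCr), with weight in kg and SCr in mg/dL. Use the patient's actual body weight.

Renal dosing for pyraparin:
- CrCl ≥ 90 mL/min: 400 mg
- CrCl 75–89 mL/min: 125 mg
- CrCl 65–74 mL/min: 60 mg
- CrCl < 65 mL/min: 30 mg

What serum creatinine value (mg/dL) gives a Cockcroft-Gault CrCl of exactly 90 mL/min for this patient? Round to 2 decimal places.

Standard dose requires CrCl ≥ 90 mL/min.
Set (140 − 62) × 122.7 / (72 × SCr) = 90
SCr = (140 − 62) × 122.7 / (72 × 90) = 1.477 mg/dL

1.48 mg/dL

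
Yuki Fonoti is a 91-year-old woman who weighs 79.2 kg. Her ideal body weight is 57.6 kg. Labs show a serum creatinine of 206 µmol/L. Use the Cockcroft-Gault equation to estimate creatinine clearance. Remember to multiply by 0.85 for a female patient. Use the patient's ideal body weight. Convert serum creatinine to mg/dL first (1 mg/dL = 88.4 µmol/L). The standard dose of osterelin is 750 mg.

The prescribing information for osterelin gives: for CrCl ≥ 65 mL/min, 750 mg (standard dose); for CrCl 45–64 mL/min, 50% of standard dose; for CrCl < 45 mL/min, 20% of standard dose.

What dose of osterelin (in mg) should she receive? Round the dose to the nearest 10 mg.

150 mg

SCr = 206 / 88.4 = 2.33 mg/dL
CrCl = (140 − 91) × 57.6 / (72 × 2.33) × 0.85 = 2822.4 / 167.76 × 0.85 ≈ 14.3 mL/min
CrCl ≈ 14 mL/min → bracket < 45 mL/min.
20% of 750 mg = 150 mg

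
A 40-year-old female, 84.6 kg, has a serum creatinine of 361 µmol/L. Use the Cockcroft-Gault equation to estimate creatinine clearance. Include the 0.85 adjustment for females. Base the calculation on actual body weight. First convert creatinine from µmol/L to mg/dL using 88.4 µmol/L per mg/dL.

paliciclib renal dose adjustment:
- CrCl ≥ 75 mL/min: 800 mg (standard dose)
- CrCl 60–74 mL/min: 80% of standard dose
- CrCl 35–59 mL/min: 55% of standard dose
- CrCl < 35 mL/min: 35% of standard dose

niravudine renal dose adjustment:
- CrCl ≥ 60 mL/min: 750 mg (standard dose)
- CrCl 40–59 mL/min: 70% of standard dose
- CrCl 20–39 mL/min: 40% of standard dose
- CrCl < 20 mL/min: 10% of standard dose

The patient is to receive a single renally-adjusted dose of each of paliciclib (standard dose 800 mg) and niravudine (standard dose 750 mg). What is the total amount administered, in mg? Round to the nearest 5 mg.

SCr = 361 / 88.4 = 4.084 mg/dL
CrCl = (140 − 40) × 84.6 / (72 × 4.084) × 0.85 = 8460.0 / 294.05 × 0.85 ≈ 24.5 mL/min
CrCl ≈ 24 mL/min.
paliciclib: < 35 mL/min → 35% of 800 mg = 280 mg.
niravudine: 20–39 mL/min → 40% of 750 mg = 300 mg.
Total = 280 + 300 = 580 mg.

580 mg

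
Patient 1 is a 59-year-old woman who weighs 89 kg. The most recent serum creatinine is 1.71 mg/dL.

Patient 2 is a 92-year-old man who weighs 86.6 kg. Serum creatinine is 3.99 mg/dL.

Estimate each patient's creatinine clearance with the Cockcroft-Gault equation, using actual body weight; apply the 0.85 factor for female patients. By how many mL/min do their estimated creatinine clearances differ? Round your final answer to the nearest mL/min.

35 mL/min

Patient 1: CrCl = (140 − 59) × 89 / (72 × 1.71) × 0.85 = 7209.0 / 123.12 × 0.85 ≈ 49.8 mL/min
Patient 2: CrCl = (140 − 92) × 86.6 / (72 × 3.99) = 4156.8 / 287.28 ≈ 14.5 mL/min
|49.8 − 14.5| = 35.3 mL/min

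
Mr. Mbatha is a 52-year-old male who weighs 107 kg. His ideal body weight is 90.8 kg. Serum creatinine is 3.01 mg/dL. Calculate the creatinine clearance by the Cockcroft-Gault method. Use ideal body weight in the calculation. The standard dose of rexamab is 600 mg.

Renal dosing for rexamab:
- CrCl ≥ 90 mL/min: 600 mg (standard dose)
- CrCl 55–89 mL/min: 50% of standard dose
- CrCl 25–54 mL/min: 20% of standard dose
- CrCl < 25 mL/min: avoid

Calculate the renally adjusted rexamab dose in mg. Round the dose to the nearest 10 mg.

120 mg

CrCl = (140 − 52) × 90.8 / (72 × 3.01) = 7990.4 / 216.72 ≈ 36.9 mL/min
CrCl ≈ 37 mL/min → bracket 25–54 mL/min.
20% of 600 mg = 120 mg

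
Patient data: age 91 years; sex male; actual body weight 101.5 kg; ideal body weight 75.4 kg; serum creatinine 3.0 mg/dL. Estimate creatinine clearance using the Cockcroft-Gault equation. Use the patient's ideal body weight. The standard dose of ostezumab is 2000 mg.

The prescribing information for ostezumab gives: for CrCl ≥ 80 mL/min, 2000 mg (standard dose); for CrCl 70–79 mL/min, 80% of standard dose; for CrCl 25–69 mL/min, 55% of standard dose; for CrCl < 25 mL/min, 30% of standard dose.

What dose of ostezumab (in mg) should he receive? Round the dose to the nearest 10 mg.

CrCl = (140 − 91) × 75.4 / (72 × 3) = 3694.6 / 216.00 ≈ 17.1 mL/min
CrCl ≈ 17 mL/min → bracket < 25 mL/min.
30% of 2000 mg = 600 mg

600 mg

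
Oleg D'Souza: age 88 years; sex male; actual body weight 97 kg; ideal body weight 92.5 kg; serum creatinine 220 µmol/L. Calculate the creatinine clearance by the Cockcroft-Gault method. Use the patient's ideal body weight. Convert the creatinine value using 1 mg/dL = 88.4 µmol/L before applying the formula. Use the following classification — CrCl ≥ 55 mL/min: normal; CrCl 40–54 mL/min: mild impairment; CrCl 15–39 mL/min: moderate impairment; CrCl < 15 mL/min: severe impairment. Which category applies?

SCr = 220 / 88.4 = 2.489 mg/dL
CrCl = (140 − 88) × 92.5 / (72 × 2.489) = 4810.0 / 179.21 ≈ 26.8 mL/min
27 mL/min falls in the 'moderate impairment' range.

moderate impairment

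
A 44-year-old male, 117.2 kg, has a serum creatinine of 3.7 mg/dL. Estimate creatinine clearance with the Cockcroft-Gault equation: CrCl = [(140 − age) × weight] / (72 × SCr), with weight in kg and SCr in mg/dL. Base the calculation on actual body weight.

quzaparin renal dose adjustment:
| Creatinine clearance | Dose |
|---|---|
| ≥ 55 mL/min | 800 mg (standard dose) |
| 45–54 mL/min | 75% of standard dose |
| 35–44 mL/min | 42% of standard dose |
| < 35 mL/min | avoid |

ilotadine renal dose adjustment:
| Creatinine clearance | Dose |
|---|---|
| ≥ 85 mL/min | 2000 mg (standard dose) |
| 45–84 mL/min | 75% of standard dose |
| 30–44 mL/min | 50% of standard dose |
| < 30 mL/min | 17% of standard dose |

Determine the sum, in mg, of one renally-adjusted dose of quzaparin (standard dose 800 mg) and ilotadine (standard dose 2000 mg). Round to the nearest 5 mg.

CrCl = (140 − 44) × 117.2 / (72 × 3.7) = 11251.2 / 266.40 ≈ 42.2 mL/min
CrCl ≈ 42 mL/min.
quzaparin: 35–44 mL/min → 42% of 800 mg = 336 mg.
ilotadine: 30–44 mL/min → 50% of 2000 mg = 1000 mg.
Total = 336 + 1000 = 1336 mg.

1335 mg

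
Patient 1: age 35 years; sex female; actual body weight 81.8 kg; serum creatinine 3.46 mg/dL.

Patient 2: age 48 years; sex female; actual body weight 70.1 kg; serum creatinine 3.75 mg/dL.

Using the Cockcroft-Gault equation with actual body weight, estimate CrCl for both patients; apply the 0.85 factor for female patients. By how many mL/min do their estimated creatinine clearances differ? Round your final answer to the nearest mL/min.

9 mL/min

Patient 1: CrCl = (140 − 35) × 81.8 / (72 × 3.46) × 0.85 = 8589.0 / 249.12 × 0.85 ≈ 29.3 mL/min
Patient 2: CrCl = (140 − 48) × 70.1 / (72 × 3.75) × 0.85 = 6449.2 / 270.00 × 0.85 ≈ 20.3 mL/min
|29.3 − 20.3| = 9.0 mL/min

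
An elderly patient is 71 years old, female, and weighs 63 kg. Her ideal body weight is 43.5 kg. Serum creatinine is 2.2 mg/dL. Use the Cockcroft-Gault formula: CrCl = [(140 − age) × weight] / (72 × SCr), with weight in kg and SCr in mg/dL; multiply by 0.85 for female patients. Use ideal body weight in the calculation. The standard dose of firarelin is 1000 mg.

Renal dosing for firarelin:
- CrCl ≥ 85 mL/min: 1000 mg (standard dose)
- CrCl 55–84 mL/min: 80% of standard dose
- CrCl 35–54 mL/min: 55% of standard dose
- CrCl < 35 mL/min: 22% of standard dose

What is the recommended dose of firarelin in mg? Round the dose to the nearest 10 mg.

220 mg

CrCl = (140 − 71) × 43.5 / (72 × 2.2) × 0.85 = 3001.5 / 158.40 × 0.85 ≈ 16.1 mL/min
CrCl ≈ 16 mL/min → bracket < 35 mL/min.
22% of 1000 mg = 220 mg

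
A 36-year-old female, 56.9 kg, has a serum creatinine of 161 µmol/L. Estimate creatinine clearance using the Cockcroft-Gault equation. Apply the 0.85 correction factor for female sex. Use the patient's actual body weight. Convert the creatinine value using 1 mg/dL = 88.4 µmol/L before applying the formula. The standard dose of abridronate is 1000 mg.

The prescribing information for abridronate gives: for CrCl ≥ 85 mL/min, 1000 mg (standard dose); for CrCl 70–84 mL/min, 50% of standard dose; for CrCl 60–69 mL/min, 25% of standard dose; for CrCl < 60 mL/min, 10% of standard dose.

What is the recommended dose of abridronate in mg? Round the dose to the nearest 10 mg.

100 mg

SCr = 161 / 88.4 = 1.821 mg/dL
CrCl = (140 − 36) × 56.9 / (72 × 1.821) × 0.85 = 5917.6 / 131.11 × 0.85 ≈ 38.4 mL/min
CrCl ≈ 38 mL/min → bracket < 60 mL/min.
10% of 1000 mg = 100 mg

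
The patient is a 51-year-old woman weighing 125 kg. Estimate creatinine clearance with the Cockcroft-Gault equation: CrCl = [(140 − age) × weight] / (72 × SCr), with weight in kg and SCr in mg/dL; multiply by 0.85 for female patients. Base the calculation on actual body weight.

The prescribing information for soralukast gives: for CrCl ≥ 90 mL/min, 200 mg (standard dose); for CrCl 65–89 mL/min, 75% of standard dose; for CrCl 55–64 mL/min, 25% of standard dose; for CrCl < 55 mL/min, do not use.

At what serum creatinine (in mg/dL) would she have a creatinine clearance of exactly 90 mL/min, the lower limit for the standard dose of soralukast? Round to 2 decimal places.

1.46 mg/dL

Standard dose requires CrCl ≥ 90 mL/min.
Set (140 − 51) × 125 × 0.85 / (72 × SCr) = 90
SCr = (140 − 51) × 125 × 0.85 / (72 × 90) = 1.459 mg/dL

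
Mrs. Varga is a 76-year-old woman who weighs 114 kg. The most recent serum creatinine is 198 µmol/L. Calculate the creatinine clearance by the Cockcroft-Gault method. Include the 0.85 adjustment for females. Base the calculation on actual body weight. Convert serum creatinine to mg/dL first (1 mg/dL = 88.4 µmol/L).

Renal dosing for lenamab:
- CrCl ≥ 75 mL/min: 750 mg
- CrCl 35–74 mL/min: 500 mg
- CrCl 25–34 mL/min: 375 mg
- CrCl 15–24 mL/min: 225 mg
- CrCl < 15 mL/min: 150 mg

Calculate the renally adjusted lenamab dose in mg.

500 mg

SCr = 198 / 88.4 = 2.24 mg/dL
CrCl = (140 − 76) × 114 / (72 × 2.24) × 0.85 = 7296.0 / 161.28 × 0.85 ≈ 38.5 mL/min
CrCl ≈ 38 mL/min → bracket 35–74 mL/min.
Dose for this bracket: 500 mg.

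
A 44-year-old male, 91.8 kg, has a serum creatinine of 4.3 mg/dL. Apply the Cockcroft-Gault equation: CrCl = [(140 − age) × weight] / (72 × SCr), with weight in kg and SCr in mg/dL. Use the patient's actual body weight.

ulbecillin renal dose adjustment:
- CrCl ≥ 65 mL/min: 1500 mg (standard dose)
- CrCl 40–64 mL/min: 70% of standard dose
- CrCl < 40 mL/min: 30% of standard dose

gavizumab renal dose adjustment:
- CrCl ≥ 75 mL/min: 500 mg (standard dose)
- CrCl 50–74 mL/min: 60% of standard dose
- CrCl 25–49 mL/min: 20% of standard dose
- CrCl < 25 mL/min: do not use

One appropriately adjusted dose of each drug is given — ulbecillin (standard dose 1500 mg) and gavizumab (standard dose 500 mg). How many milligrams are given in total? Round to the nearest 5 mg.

CrCl = (140 − 44) × 91.8 / (72 × 4.3) = 8812.8 / 309.60 ≈ 28.5 mL/min
CrCl ≈ 28 mL/min.
ulbecillin: < 40 mL/min → 30% of 1500 mg = 450 mg.
gavizumab: 25–49 mL/min → 20% of 500 mg = 100 mg.
Total = 450 + 100 = 550 mg.

550 mg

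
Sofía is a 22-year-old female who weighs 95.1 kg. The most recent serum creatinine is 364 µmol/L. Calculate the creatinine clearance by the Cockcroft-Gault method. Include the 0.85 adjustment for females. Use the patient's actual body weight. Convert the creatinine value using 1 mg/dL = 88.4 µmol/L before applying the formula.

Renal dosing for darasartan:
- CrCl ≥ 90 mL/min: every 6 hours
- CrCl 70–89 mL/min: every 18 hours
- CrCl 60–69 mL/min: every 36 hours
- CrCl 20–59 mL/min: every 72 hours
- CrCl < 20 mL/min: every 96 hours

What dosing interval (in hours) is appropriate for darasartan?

SCr = 364 / 88.4 = 4.118 mg/dL
CrCl = (140 − 22) × 95.1 / (72 × 4.118) × 0.85 = 11221.8 / 296.50 × 0.85 ≈ 32.2 mL/min
CrCl ≈ 32 mL/min → bracket 20–59 mL/min → every 72 hours.

every 72 hours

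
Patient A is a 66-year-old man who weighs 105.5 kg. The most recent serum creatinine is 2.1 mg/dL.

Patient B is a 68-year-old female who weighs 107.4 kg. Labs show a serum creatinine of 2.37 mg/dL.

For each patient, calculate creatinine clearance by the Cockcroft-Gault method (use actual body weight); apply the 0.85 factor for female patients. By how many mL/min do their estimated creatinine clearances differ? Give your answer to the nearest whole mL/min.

13 mL/min

Patient A: CrCl = (140 − 66) × 105.5 / (72 × 2.1) = 7807.0 / 151.20 ≈ 51.6 mL/min
Patient B: CrCl = (140 − 68) × 107.4 / (72 × 2.37) × 0.85 = 7732.8 / 170.64 × 0.85 ≈ 38.5 mL/min
|51.6 − 38.5| = 13.1 mL/min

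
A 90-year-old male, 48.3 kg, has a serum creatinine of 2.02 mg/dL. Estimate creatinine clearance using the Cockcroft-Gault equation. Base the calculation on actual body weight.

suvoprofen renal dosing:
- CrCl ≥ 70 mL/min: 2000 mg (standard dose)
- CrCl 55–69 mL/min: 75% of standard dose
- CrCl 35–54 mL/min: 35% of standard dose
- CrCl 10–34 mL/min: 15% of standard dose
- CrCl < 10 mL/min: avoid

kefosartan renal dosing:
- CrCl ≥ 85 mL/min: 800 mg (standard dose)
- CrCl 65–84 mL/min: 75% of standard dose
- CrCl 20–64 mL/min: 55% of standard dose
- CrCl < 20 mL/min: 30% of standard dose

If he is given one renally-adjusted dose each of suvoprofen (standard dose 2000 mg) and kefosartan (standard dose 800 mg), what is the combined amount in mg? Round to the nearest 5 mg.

540 mg

CrCl = (140 − 90) × 48.3 / (72 × 2.02) = 2415.0 / 145.44 ≈ 16.6 mL/min
CrCl ≈ 17 mL/min.
suvoprofen: 10–34 mL/min → 15% of 2000 mg = 300 mg.
kefosartan: < 20 mL/min → 30% of 800 mg = 240 mg.
Total = 300 + 240 = 540 mg.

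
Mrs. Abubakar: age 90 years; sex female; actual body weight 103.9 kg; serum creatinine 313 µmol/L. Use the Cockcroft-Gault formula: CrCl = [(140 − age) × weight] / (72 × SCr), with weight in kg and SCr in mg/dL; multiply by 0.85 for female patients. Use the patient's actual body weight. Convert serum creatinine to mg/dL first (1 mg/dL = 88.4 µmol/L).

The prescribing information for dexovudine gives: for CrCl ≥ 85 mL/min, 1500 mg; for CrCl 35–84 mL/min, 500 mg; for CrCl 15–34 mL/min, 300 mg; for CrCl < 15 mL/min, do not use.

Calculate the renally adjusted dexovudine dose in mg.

SCr = 313 / 88.4 = 3.541 mg/dL
CrCl = (140 − 90) × 103.9 / (72 × 3.541) × 0.85 = 5195.0 / 254.95 × 0.85 ≈ 17.3 mL/min
CrCl ≈ 17 mL/min → bracket 15–34 mL/min.
Dose for this bracket: 300 mg.

300 mg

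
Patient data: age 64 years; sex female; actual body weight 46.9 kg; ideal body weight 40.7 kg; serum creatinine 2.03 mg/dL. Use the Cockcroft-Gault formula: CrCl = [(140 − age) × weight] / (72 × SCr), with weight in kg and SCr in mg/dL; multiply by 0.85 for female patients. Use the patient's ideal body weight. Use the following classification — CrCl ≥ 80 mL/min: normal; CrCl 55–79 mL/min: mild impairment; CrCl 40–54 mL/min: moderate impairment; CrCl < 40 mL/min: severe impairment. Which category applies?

CrCl = (140 − 64) × 40.7 / (72 × 2.03) × 0.85 = 3093.2 / 146.16 × 0.85 ≈ 18.0 mL/min
18 mL/min falls in the 'severe impairment' range.

severe impairment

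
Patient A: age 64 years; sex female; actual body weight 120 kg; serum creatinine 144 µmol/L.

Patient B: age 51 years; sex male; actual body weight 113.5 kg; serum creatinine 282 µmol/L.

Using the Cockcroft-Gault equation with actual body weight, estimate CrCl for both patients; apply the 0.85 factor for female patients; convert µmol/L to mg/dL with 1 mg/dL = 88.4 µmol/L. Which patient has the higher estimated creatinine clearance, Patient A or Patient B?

Patient A

Patient A: SCr = 144 / 88.4 = 1.629 mg/dL
Patient A: CrCl = (140 − 64) × 120 / (72 × 1.629) × 0.85 = 9120.0 / 117.29 × 0.85 ≈ 66.1 mL/min
Patient B: SCr = 282 / 88.4 = 3.19 mg/dL
Patient B: CrCl = (140 − 51) × 113.5 / (72 × 3.19) = 10101.5 / 229.68 ≈ 44.0 mL/min
66.1 vs 44.0 mL/min → Patient A is higher.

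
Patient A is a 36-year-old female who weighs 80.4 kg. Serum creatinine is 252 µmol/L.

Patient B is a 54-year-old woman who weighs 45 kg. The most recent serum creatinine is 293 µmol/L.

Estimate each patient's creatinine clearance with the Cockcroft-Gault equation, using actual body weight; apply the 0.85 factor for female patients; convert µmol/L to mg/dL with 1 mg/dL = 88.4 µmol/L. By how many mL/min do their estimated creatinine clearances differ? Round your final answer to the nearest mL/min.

21 mL/min

Patient A: SCr = 252 / 88.4 = 2.851 mg/dL
Patient A: CrCl = (140 − 36) × 80.4 / (72 × 2.851) × 0.85 = 8361.6 / 205.27 × 0.85 ≈ 34.6 mL/min
Patient B: SCr = 293 / 88.4 = 3.314 mg/dL
Patient B: CrCl = (140 − 54) × 45 / (72 × 3.314) × 0.85 = 3870.0 / 238.61 × 0.85 ≈ 13.8 mL/min
|34.6 − 13.8| = 20.8 mL/min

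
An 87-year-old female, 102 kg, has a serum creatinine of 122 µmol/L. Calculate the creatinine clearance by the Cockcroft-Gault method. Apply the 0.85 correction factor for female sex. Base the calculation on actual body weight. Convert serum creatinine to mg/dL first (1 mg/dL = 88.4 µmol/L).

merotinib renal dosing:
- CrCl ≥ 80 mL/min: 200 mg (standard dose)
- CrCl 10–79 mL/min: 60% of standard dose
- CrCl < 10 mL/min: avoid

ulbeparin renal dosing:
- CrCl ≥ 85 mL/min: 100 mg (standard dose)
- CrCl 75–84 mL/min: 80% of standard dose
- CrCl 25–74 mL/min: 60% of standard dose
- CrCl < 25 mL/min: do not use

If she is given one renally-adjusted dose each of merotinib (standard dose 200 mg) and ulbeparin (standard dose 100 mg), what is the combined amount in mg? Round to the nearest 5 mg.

SCr = 122 / 88.4 = 1.38 mg/dL
CrCl = (140 − 87) × 102 / (72 × 1.38) × 0.85 = 5406.0 / 99.36 × 0.85 ≈ 46.2 mL/min
CrCl ≈ 46 mL/min.
merotinib: 10–79 mL/min → 60% of 200 mg = 120 mg.
ulbeparin: 25–74 mL/min → 60% of 100 mg = 60 mg.
Total = 120 + 60 = 180 mg.

180 mg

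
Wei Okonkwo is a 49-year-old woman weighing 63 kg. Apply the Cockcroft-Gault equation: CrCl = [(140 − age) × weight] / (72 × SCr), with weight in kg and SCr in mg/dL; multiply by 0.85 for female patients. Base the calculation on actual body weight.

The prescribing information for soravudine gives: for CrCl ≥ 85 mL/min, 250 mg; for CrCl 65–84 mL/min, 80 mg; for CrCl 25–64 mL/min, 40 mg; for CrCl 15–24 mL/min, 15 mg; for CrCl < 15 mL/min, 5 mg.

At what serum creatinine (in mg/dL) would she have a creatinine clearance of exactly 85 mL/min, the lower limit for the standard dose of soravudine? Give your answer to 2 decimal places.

Standard dose requires CrCl ≥ 85 mL/min.
Set (140 − 49) × 63 × 0.85 / (72 × SCr) = 85
SCr = (140 − 49) × 63 × 0.85 / (72 × 85) = 0.796 mg/dL

0.80 mg/dL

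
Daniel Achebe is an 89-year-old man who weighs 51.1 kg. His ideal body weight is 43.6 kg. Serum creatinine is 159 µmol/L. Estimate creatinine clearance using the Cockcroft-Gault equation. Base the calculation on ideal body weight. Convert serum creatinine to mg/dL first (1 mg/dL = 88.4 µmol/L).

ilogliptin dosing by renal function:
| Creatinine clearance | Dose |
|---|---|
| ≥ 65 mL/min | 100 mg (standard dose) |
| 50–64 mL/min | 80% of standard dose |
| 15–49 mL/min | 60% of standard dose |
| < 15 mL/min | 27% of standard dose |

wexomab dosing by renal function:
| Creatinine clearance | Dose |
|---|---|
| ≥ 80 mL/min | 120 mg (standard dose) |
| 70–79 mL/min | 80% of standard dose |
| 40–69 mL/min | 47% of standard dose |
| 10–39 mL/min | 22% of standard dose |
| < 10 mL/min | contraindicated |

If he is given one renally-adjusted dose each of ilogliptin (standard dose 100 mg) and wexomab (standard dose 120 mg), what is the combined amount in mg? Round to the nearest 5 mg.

SCr = 159 / 88.4 = 1.799 mg/dL
CrCl = (140 − 89) × 43.6 / (72 × 1.799) = 2223.6 / 129.53 ≈ 17.2 mL/min
CrCl ≈ 17 mL/min.
ilogliptin: 15–49 mL/min → 60% of 100 mg = 60 mg.
wexomab: 10–39 mL/min → 22% of 120 mg = 26.4 mg.
Total = 60 + 26.4 = 86.4 mg.

85 mg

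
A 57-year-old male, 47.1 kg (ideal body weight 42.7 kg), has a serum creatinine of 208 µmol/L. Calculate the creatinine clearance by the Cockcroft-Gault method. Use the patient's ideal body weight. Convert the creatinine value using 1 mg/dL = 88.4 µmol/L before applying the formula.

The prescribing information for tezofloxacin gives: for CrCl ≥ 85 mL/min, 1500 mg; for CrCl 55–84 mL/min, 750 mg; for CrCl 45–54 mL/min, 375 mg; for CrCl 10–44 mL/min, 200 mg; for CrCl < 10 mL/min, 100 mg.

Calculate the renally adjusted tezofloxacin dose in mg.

200 mg

SCr = 208 / 88.4 = 2.353 mg/dL
CrCl = (140 − 57) × 42.7 / (72 × 2.353) = 3544.1 / 169.42 ≈ 20.9 mL/min
CrCl ≈ 21 mL/min → bracket 10–44 mL/min.
Dose for this bracket: 200 mg.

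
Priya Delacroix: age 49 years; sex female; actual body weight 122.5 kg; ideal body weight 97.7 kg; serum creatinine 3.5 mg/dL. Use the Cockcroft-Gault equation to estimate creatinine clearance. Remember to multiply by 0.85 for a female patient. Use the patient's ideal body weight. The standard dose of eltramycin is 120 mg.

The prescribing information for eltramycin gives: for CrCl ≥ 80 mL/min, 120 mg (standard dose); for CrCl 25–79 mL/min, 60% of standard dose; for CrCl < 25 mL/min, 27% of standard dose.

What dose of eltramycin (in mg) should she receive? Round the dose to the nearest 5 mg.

70 mg

CrCl = (140 − 49) × 97.7 / (72 × 3.5) × 0.85 = 8890.7 / 252.00 × 0.85 ≈ 30.0 mL/min
CrCl ≈ 30 mL/min → bracket 25–79 mL/min.
60% of 120 mg = 72 mg → 70 mg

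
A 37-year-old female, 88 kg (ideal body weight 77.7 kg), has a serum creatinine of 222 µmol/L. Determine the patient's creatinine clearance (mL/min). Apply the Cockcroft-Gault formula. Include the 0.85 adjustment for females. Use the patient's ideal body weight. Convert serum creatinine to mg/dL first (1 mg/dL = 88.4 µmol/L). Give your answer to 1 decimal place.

37.6 mL/min

SCr = 222 / 88.4 = 2.511 mg/dL
CrCl = (140 − 37) × 77.7 / (72 × 2.511) × 0.85 = 8003.1 / 180.79 × 0.85 ≈ 37.6 mL/min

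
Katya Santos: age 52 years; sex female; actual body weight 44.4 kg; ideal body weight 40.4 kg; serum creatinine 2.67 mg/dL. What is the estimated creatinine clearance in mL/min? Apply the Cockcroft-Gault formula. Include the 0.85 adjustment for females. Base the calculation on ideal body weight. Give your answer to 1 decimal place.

CrCl = (140 − 52) × 40.4 / (72 × 2.67) × 0.85 = 3555.2 / 192.24 × 0.85 ≈ 15.7 mL/min

15.7 mL/min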